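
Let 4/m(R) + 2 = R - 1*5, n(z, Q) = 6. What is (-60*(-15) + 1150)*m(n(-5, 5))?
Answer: -8200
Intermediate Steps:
m(R) = 4/(-7 + R) (m(R) = 4/(-2 + (R - 1*5)) = 4/(-2 + (R - 5)) = 4/(-2 + (-5 + R)) = 4/(-7 + R))
(-60*(-15) + 1150)*m(n(-5, 5)) = (-60*(-15) + 1150)*(4/(-7 + 6)) = (900 + 1150)*(4/(-1)) = 2050*(4*(-1)) = 2050*(-4) = -8200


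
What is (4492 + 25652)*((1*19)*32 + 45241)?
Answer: 1382072256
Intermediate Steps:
(4492 + 25652)*((1*19)*32 + 45241) = 30144*(19*32 + 45241) = 30144*(608 + 45241) = 30144*45849 = 1382072256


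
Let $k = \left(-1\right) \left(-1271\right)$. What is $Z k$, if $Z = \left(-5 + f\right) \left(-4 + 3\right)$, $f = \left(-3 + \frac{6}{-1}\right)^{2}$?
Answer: $-96596$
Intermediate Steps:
$k = 1271$
$f = 81$ ($f = \left(-3 + 6 \left(-1\right)\right)^{2} = \left(-3 - 6\right)^{2} = \left(-9\right)^{2} = 81$)
$Z = -76$ ($Z = \left(-5 + 81\right) \left(-4 + 3\right) = 76 \left(-1\right) = -76$)
$Z k = \left(-76\right) 1271 = -96596$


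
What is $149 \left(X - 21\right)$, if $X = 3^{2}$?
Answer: $-1788$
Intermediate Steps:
$X = 9$
$149 \left(X - 21\right) = 149 \left(9 - 21\right) = 149 \left(-12\right) = -1788$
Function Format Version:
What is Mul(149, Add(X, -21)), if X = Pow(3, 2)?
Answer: -1788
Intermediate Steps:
X = 9
Mul(149, Add(X, -21)) = Mul(149, Add(9, -21)) = Mul(149, -12) = -1788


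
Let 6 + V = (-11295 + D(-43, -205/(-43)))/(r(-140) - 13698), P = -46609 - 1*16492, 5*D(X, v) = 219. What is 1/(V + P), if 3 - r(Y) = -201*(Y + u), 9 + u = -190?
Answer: -68195/4303572489 ≈ -1.5846e-5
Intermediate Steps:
D(X, v) = 219/5 (D(X, v) = (⅕)*219 = 219/5)
u = -199 (u = -9 - 190 = -199)
r(Y) = -39996 + 201*Y (r(Y) = 3 - (-201)*(Y - 199) = 3 - (-201)*(-199 + Y) = 3 - (39999 - 201*Y) = 3 + (-39999 + 201*Y) = -39996 + 201*Y)
P = -63101 (P = -46609 - 16492 = -63101)
V = -399794/68195 (V = -6 + (-11295 + 219/5)/((-39996 + 201*(-140)) - 13698) = -6 - 56256/(5*((-39996 - 28140) - 13698)) = -6 - 56256/(5*(-68136 - 13698)) = -6 - 56256/5/(-81834) = -6 - 56256/5*(-1/81834) = -6 + 9376/68195 = -399794/68195 ≈ -5.8625)
1/(V + P) = 1/(-399794/68195 - 63101) = 1/(-4303572489/68195) = -68195/4303572489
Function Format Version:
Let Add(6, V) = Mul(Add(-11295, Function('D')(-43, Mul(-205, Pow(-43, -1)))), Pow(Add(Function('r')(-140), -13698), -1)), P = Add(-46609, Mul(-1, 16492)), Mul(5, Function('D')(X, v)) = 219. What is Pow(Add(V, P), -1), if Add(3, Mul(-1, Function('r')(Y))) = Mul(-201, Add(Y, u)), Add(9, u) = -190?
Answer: Rational(-68195, 4303572489) ≈ -1.5846e-5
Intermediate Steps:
Function('D')(X, v) = Rational(219, 5) (Function('D')(X, v) = Mul(Rational(1, 5), 219) = Rational(219, 5))
u = -199 (u = Add(-9, -190) = -199)
Function('r')(Y) = Add(-39996, Mul(201, Y)) (Function('r')(Y) = Add(3, Mul(-1, Mul(-201, Add(Y, -199)))) = Add(3, Mul(-1, Mul(-201, Add(-199, Y)))) = Add(3, Mul(-1, Add(39999, Mul(-201, Y)))) = Add(3, Add(-39999, Mul(201, Y))) = Add(-39996, Mul(201, Y)))
P = -63101 (P = Add(-46609, -16492) = -63101)
V = Rational(-399794, 68195) (V = Add(-6, Mul(Add(-11295, Rational(219, 5)), Pow(Add(Add(-39996, Mul(201, -140)), -13698), -1))) = Add(-6, Mul(Rational(-56256, 5), Pow(Add(Add(-39996, -28140), -13698), -1))) = Add(-6, Mul(Rational(-56256, 5), Pow(Add(-68136, -13698), -1))) = Add(-6, Mul(Rational(-56256, 5), Pow(-81834, -1))) = Add(-6, Mul(Rational(-56256, 5), Rational(-1, 81834))) = Add(-6, Rational(9376, 68195)) = Rational(-399794, 68195) ≈ -5.8625)
Pow(Add(V, P), -1) = Pow(Add(Rational(-399794, 68195), -63101), -1) = Pow(Rational(-4303572489, 68195), -1) = Rational(-68195, 4303572489)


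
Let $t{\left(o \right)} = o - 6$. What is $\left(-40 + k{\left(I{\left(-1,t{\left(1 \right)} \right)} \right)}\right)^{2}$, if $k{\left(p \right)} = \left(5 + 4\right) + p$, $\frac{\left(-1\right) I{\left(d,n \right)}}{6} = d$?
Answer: $625$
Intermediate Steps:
$t{\left(o \right)} = -6 + o$ ($t{\left(o \right)} = o - 6 = -6 + o$)
$I{\left(d,n \right)} = - 6 d$
$k{\left(p \right)} = 9 + p$
$\left(-40 + k{\left(I{\left(-1,t{\left(1 \right)} \right)} \right)}\right)^{2} = \left(-40 + \left(9 - -6\right)\right)^{2} = \left(-40 + \left(9 + 6\right)\right)^{2} = \left(-40 + 15\right)^{2} = \left(-25\right)^{2} = 625$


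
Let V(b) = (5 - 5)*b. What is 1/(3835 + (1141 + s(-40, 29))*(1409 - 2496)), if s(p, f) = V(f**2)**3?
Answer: -1/1236432 ≈ -8.0878e-7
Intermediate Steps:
V(b) = 0 (V(b) = 0*b = 0)
s(p, f) = 0 (s(p, f) = 0**3 = 0)
1/(3835 + (1141 + s(-40, 29))*(1409 - 2496)) = 1/(3835 + (1141 + 0)*(1409 - 2496)) = 1/(3835 + 1141*(-1087)) = 1/(3835 - 1240267) = 1/(-1236432) = -1/1236432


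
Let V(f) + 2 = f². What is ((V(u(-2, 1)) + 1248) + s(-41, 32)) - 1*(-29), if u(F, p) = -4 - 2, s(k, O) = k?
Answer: 1270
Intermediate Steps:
u(F, p) = -6
V(f) = -2 + f²
((V(u(-2, 1)) + 1248) + s(-41, 32)) - 1*(-29) = (((-2 + (-6)²) + 1248) - 41) - 1*(-29) = (((-2 + 36) + 1248) - 41) + 29 = ((34 + 1248) - 41) + 29 = (1282 - 41) + 29 = 1241 + 29 = 1270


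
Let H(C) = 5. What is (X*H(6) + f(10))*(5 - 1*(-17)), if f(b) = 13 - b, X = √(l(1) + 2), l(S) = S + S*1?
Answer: 286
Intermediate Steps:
l(S) = 2*S (l(S) = S + S = 2*S)
X = 2 (X = √(2*1 + 2) = √(2 + 2) = √4 = 2)
(X*H(6) + f(10))*(5 - 1*(-17)) = (2*5 + (13 - 1*10))*(5 - 1*(-17)) = (10 + (13 - 10))*(5 + 17) = (10 + 3)*22 = 13*22 = 286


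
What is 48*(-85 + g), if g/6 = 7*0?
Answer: -4080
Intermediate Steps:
g = 0 (g = 6*(7*0) = 6*0 = 0)
48*(-85 + g) = 48*(-85 + 0) = 48*(-85) = -4080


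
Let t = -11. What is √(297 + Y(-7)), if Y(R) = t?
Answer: √286 ≈ 16.912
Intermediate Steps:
Y(R) = -11
√(297 + Y(-7)) = √(297 - 11) = √286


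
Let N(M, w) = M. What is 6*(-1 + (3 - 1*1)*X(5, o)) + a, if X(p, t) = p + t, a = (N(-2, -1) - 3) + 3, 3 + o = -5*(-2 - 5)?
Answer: 436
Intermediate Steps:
o = 32 (o = -3 - 5*(-2 - 5) = -3 - 5*(-7) = -3 + 35 = 32)
a = -2 (a = (-2 - 3) + 3 = -5 + 3 = -2)
6*(-1 + (3 - 1*1)*X(5, o)) + a = 6*(-1 + (3 - 1*1)*(5 + 32)) - 2 = 6*(-1 + (3 - 1)*37) - 2 = 6*(-1 + 2*37) - 2 = 6*(-1 + 74) - 2 = 6*73 - 2 = 438 - 2 = 436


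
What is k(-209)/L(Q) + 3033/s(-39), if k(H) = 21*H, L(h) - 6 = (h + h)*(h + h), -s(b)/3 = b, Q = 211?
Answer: 5450843/210470 ≈ 25.898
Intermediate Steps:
s(b) = -3*b
L(h) = 6 + 4*h**2 (L(h) = 6 + (h + h)*(h + h) = 6 + (2*h)*(2*h) = 6 + 4*h**2)
k(-209)/L(Q) + 3033/s(-39) = (21*(-209))/(6 + 4*211**2) + 3033/((-3*(-39))) = -4389/(6 + 4*44521) + 3033/117 = -4389/(6 + 178084) + 3033*(1/117) = -4389/178090 + 337/13 = -4389*1/178090 + 337/13 = -399/16190 + 337/13 = 5450843/210470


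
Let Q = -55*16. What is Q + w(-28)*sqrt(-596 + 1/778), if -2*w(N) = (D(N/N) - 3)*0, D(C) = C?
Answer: -880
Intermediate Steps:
w(N) = 0 (w(N) = -(N/N - 3)*0/2 = -(1 - 3)*0/2 = -(-1)*0 = -1/2*0 = 0)
Q = -880
Q + w(-28)*sqrt(-596 + 1/778) = -880 + 0*sqrt(-596 + 1/778) = -880 + 0*sqrt(-463687/778) = -880 + 0*(7*I*sqrt(7362214)/778) = -880 + 0 = -880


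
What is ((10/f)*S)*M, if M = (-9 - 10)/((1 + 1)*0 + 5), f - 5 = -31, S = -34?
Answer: -646/13 ≈ -49.692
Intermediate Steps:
f = -26 (f = 5 - 31 = -26)
M = -19/5 (M = -19/(2*0 + 5) = -19/(0 + 5) = -19/5 ≈ -3.8000)
((10/f)*S)*M = ((10/(-26))*(-34))*(-19/5) = ((10*(-1/26))*(-34))*(-19/5) = -5/13*(-34)*(-19/5) = (170/13)*(-19/5) = -646/13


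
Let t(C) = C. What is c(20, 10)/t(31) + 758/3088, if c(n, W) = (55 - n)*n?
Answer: 1092549/47864 ≈ 22.826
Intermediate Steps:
c(n, W) = n*(55 - n)
c(20, 10)/t(31) + 758/3088 = (20*(55 - 1*20))/31 + 758/3088 = (20*(55 - 20))*(1/31) + 758*(1/3088) = (20*35)*(1/31) + 379/1544 = 700*(1/31) + 379/1544 = 700/31 + 379/1544 = 1092549/47864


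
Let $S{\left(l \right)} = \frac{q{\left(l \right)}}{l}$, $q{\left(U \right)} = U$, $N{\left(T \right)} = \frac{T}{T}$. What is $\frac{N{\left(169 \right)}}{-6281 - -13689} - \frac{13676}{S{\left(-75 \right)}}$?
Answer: $- \frac{101311807}{7408} \approx -13676.0$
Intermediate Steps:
$N{\left(T \right)} = 1$
$S{\left(l \right)} = 1$ ($S{\left(l \right)} = \frac{l}{l} = 1$)
$\frac{N{\left(169 \right)}}{-6281 - -13689} - \frac{13676}{S{\left(-75 \right)}} = 1 \frac{1}{-6281 - -13689} - \frac{13676}{1} = 1 \frac{1}{-6281 + 13689} - 13676 = 1 \cdot \frac{1}{7408} - 13676 = \frac{1}{7408} - 13676 = - \frac{101311807}{7408}$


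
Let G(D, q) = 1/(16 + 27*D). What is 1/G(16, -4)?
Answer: 448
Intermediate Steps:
1/G(16, -4) = 1/(1/(16 + 27*16)) = 1/(1/(16 + 432)) = 1/(1/448) = 448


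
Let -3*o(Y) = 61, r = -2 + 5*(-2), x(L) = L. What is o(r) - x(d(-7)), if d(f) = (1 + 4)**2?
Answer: -136/3 ≈ -45.333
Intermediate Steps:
d(f) = 25 (d(f) = 5**2 = 25)
r = -12 (r = -2 - 10 = -12)
o(Y) = -61/3 (o(Y) = -1/3*61 = -61/3)
o(r) - x(d(-7)) = -61/3 - 1*25 = -61/3 - 25 = -136/3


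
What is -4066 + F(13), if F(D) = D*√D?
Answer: -4066 + 13*√13 ≈ -4019.1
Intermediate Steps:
F(D) = D^(3/2)
-4066 + F(13) = -4066 + 13^(3/2) = -4066 + 13*√13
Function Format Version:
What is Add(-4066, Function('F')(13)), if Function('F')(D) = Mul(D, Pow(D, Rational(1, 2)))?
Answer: Add(-4066, Mul(13, Pow(13, Rational(1, 2)))) ≈ -4019.1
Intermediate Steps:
Function('F')(D) = Pow(D, Rational(3, 2))
Add(-4066, Function('F')(13)) = Add(-4066, Pow(13, Rational(3, 2))) = Add(-4066, Mul(13, Pow(13, Rational(1, 2))))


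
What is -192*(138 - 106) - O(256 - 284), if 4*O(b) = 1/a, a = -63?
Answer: -1548287/252 ≈ -6144.0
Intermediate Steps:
O(b) = -1/252 (O(b) = (¼)/(-63) = (¼)*(-1/63) = -1/252)
-192*(138 - 106) - O(256 - 284) = -192*(138 - 106) - 1*(-1/252) = -192*32 + 1/252 = -6144 + 1/252 = -1548287/252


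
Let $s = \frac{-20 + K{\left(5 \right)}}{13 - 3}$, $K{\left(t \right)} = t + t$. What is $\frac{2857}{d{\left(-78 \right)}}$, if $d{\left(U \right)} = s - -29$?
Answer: $\frac{2857}{28} \approx 102.04$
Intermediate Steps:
$K{\left(t \right)} = 2 t$
$s = -1$ ($s = \frac{-20 + 2 \cdot 5}{13 - 3} = \frac{-20 + 10}{10} = \left(-10\right) \frac{1}{10} = -1$)
$d{\left(U \right)} = 28$ ($d{\left(U \right)} = -1 - -29 = -1 + 29 = 28$)
$\frac{2857}{d{\left(-78 \right)}} = \frac{2857}{28}$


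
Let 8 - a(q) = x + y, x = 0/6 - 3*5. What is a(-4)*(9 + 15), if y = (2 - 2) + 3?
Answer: 480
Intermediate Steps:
x = -15 (x = 0*(⅙) - 15 = 0 - 15 = -15)
y = 3 (y = 0 + 3 = 3)
a(q) = 20 (a(q) = 8 - (-15 + 3) = 8 - 1*(-12) = 8 + 12 = 20)
a(-4)*(9 + 15) = 20*(9 + 15) = 20*24 = 480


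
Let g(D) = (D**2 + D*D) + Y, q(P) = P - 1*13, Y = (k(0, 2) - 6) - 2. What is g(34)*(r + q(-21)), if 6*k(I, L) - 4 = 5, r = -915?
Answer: -4375839/2 ≈ -2.1879e+6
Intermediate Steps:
k(I, L) = 3/2 (k(I, L) = 2/3 + (1/6)*5 = 2/3 + 5/6 = 3/2)
Y = -13/2 (Y = (3/2 - 6) - 2 = -9/2 - 2 = -13/2 ≈ -6.5000)
q(P) = -13 + P (q(P) = P - 13 = -13 + P)
g(D) = -13/2 + 2*D**2 (g(D) = (D**2 + D*D) - 13/2 = (D**2 + D**2) - 13/2 = 2*D**2 - 13/2 = -13/2 + 2*D**2)
g(34)*(r + q(-21)) = (-13/2 + 2*34**2)*(-915 + (-13 - 21)) = (-13/2 + 2*1156)*(-915 - 34) = (-13/2 + 2312)*(-949) = (4611/2)*(-949) = -4375839/2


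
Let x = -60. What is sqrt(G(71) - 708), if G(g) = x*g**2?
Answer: 8*I*sqrt(4737) ≈ 550.61*I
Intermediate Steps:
G(g) = -60*g**2
sqrt(G(71) - 708) = sqrt(-60*71**2 - 708) = sqrt(-60*5041 - 708) = sqrt(-302460 - 708) = sqrt(-303168) = 8*I*sqrt(4737)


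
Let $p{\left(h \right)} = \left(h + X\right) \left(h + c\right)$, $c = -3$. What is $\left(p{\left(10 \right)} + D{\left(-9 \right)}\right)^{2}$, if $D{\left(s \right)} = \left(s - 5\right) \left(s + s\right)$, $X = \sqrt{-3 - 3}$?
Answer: $103390 + 4508 i \sqrt{6} \approx 1.0339 \cdot 10^{5} + 11042.0 i$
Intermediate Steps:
$X = i \sqrt{6}$ ($X = \sqrt{-6} = i \sqrt{6} \approx 2.4495 i$)
$D{\left(s \right)} = 2 s \left(-5 + s\right)$ ($D{\left(s \right)} = \left(-5 + s\right) 2 s = 2 s \left(-5 + s\right)$)
$p{\left(h \right)} = \left(-3 + h\right) \left(h + i \sqrt{6}\right)$ ($p{\left(h \right)} = \left(h + i \sqrt{6}\right) \left(h - 3\right) = \left(h + i \sqrt{6}\right) \left(-3 + h\right) = \left(-3 + h\right) \left(h + i \sqrt{6}\right)$)
$\left(p{\left(10 \right)} + D{\left(-9 \right)}\right)^{2} = \left(\left(10^{2} - 30 - 3 i \sqrt{6} + i 10 \sqrt{6}\right) + 2 \left(-9\right) \left(-5 - 9\right)\right)^{2} = \left(\left(100 - 30 - 3 i \sqrt{6} + 10 i \sqrt{6}\right) + 2 \left(-9\right) \left(-14\right)\right)^{2} = \left(\left(70 + 7 i \sqrt{6}\right) + 252\right)^{2} = \left(322 + 7 i \sqrt{6}\right)^{2}$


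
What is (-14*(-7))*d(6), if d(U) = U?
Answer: 588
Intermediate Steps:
(-14*(-7))*d(6) = -14*(-7)*6 = 98*6 = 588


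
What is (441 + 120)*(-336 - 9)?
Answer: -193545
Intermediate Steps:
(441 + 120)*(-336 - 9) = 561*(-345) = -193545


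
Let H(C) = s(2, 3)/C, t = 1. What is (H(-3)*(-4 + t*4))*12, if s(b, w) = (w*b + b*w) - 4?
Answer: 0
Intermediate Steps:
s(b, w) = -4 + 2*b*w (s(b, w) = (b*w + b*w) - 4 = 2*b*w - 4 = -4 + 2*b*w)
H(C) = 8/C (H(C) = (-4 + 2*2*3)/C = (-4 + 12)/C = 8/C)
(H(-3)*(-4 + t*4))*12 = ((8/(-3))*(-4 + 1*4))*12 = ((8*(-⅓))*(-4 + 4))*12 = -8/3*0*12 = 0*12 = 0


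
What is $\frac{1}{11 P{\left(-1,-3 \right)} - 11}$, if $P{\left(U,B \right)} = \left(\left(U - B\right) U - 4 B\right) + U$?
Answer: $\frac{1}{88} \approx 0.011364$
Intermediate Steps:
$P{\left(U,B \right)} = U - 4 B + U \left(U - B\right)$ ($P{\left(U,B \right)} = \left(U \left(U - B\right) - 4 B\right) + U = \left(- 4 B + U \left(U - B\right)\right) + U = U - 4 B + U \left(U - B\right)$)
$\frac{1}{11 P{\left(-1,-3 \right)} - 11} = \frac{1}{11 \left(-1 + \left(-1\right)^{2} - -12 - \left(-3\right) \left(-1\right)\right) - 11} = \frac{1}{11 \left(-1 + 1 + 12 - 3\right) - 11} = \frac{1}{11 \cdot 9 - 11} = \frac{1}{99 - 11} = \frac{1}{88}$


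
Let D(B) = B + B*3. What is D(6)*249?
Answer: 5976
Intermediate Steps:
D(B) = 4*B (D(B) = B + 3*B = 4*B)
D(6)*249 = (4*6)*249 = 24*249 = 5976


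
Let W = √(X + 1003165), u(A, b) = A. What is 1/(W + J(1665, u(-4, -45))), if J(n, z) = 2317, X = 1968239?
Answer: 2317/2397085 - 54*√1019/2397085 ≈ 0.00024748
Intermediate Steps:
W = 54*√1019 (W = √(1968239 + 1003165) = √2971404 = 54*√1019 ≈ 1723.8)
1/(W + J(1665, u(-4, -45))) = 1/(54*√1019 + 2317) = 1/(2317 + 54*√1019)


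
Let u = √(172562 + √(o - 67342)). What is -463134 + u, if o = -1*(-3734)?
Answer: -463134 + √(172562 + 2*I*√15902) ≈ -4.6272e+5 + 0.30357*I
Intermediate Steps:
o = 3734
u = √(172562 + 2*I*√15902) (u = √(172562 + √(3734 - 67342)) = √(172562 + √(-63608)) = √(172562 + 2*I*√15902) ≈ 415.41 + 0.304*I)
-463134 + u = -463134 + √(172562 + 2*I*√15902)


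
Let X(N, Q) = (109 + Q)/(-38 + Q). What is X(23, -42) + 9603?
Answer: 768173/80 ≈ 9602.2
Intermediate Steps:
X(N, Q) = (109 + Q)/(-38 + Q)
X(23, -42) + 9603 = (109 - 42)/(-38 - 42) + 9603 = 67/(-80) + 9603 = -1/80*67 + 9603 = -67/80 + 9603 = 768173/80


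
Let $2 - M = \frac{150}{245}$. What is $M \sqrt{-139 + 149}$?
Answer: $\frac{68 \sqrt{10}}{49} \approx 4.3885$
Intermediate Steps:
$M = \frac{68}{49}$ ($M = 2 - \frac{150}{245} = 2 - 150 \cdot \frac{1}{245} = 2 - \frac{30}{49} = \frac{68}{49} \approx 1.3878$)
$M \sqrt{-139 + 149} = \frac{68 \sqrt{-139 + 149}}{49} = \frac{68 \sqrt{10}}{49}$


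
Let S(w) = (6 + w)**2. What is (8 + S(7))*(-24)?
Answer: -4248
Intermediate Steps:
(8 + S(7))*(-24) = (8 + (6 + 7)**2)*(-24) = (8 + 13**2)*(-24) = (8 + 169)*(-24) = 177*(-24) = -4248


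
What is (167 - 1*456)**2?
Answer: 83521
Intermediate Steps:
(167 - 1*456)**2 = (167 - 456)**2 = (-289)**2 = 83521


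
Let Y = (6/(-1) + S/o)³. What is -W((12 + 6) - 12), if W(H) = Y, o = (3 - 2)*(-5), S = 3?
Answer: 35937/125 ≈ 287.50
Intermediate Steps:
o = -5 (o = 1*(-5) = -5)
Y = -35937/125 (Y = (6/(-1) + 3/(-5))³ = (6*(-1) + 3*(-⅕))³ = (-6 - ⅗)³ = (-33/5)³ = -35937/125 ≈ -287.50)
W(H) = -35937/125
-W((12 + 6) - 12) = -1*(-35937/125) = 35937/125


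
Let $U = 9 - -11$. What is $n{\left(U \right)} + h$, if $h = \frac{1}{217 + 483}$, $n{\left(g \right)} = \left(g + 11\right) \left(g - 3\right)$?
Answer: $\frac{368901}{700} \approx 527.0$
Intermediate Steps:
$U = 20$ ($U = 9 + 11 = 20$)
$n{\left(g \right)} = \left(-3 + g\right) \left(11 + g\right)$ ($n{\left(g \right)} = \left(11 + g\right) \left(-3 + g\right) = \left(-3 + g\right) \left(11 + g\right)$)
$h = \frac{1}{700} \approx 0.0014286$
$n{\left(U \right)} + h = \left(-33 + 20^{2} + 8 \cdot 20\right) + \frac{1}{700} = \left(-33 + 400 + 160\right) + \frac{1}{700} = 527 + \frac{1}{700} = \frac{368901}{700}$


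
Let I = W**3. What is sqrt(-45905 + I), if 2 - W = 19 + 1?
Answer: I*sqrt(51737) ≈ 227.46*I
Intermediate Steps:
W = -18 (W = 2 - (19 + 1) = 2 - 1*20 = 2 - 20 = -18)
I = -5832 (I = (-18)**3 = -5832)
sqrt(-45905 + I) = sqrt(-45905 - 5832) = sqrt(-51737) = I*sqrt(51737)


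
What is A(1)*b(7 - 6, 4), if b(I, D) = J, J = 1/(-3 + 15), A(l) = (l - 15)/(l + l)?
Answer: -7/12 ≈ -0.58333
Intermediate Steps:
A(l) = (-15 + l)/(2*l) (A(l) = (-15 + l)/((2*l)) = (-15 + l)*(1/(2*l)) = (-15 + l)/(2*l))
J = 1/12 ≈ 0.083333
b(I, D) = 1/12
A(1)*b(7 - 6, 4) = ((½)*(-15 + 1)/1)*(1/12) = ((½)*1*(-14))*(1/12) = -7*1/12 = -7/12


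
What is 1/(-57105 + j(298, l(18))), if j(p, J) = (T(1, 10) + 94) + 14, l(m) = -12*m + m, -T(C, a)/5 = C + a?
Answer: -1/57052 ≈ -1.7528e-5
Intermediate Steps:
T(C, a) = -5*C - 5*a (T(C, a) = -5*(C + a) = -5*C - 5*a)
l(m) = -11*m
j(p, J) = 53 (j(p, J) = ((-5*1 - 5*10) + 94) + 14 = ((-5 - 50) + 94) + 14 = (-55 + 94) + 14 = 39 + 14 = 53)
1/(-57105 + j(298, l(18))) = 1/(-57105 + 53) = 1/(-57052) = -1/57052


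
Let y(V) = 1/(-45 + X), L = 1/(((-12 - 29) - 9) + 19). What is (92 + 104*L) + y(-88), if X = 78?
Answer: 90715/1023 ≈ 88.675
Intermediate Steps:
L = -1/31 (L = 1/((-41 - 9) + 19) = 1/(-50 + 19) = 1/(-31) = -1/31 ≈ -0.032258)
y(V) = 1/33 (y(V) = 1/(-45 + 78) = 1/33)
(92 + 104*L) + y(-88) = (92 + 104*(-1/31)) + 1/33 = (92 - 104/31) + 1/33 = 2748/31 + 1/33 = 90715/1023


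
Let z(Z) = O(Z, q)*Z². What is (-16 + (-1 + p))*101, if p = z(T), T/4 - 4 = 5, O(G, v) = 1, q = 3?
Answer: 129179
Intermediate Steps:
T = 36 (T = 16 + 4*5 = 16 + 20 = 36)
z(Z) = Z² (z(Z) = 1*Z² = Z²)
p = 1296 (p = 36² = 1296)
(-16 + (-1 + p))*101 = (-16 + (-1 + 1296))*101 = (-16 + 1295)*101 = 1279*101 = 129179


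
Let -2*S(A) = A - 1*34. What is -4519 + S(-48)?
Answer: -4478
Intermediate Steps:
S(A) = 17 - A/2 (S(A) = -(A - 1*34)/2 = -(A - 34)/2 = -(-34 + A)/2 = 17 - A/2)
-4519 + S(-48) = -4519 + (17 - ½*(-48)) = -4519 + (17 + 24) = -4519 + 41 = -4478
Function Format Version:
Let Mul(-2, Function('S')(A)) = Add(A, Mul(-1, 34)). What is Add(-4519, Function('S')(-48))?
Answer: -4478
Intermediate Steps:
Function('S')(A) = Add(17, Mul(Rational(-1, 2), A)) (Function('S')(A) = Mul(Rational(-1, 2), Add(A, Mul(-1, 34))) = Mul(Rational(-1, 2), Add(A, -34)) = Mul(Rational(-1, 2), Add(-34, A)) = Add(17, Mul(Rational(-1, 2), A)))
Add(-4519, Function('S')(-48)) = Add(-4519, Add(17, Mul(Rational(-1, 2), -48))) = Add(-4519, Add(17, 24)) = Add(-4519, 41) = -4478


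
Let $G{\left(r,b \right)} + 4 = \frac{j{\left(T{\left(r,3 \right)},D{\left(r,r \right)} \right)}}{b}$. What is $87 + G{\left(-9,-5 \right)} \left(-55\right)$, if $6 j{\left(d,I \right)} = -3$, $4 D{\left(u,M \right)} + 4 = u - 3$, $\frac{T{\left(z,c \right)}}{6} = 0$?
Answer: $\frac{603}{2} \approx 301.5$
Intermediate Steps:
$T{\left(z,c \right)} = 0$ ($T{\left(z,c \right)} = 6 \cdot 0 = 0$)
$D{\left(u,M \right)} = - \frac{7}{4} + \frac{u}{4}$ ($D{\left(u,M \right)} = -1 + \frac{u - 3}{4} = -1 + \frac{-3 + u}{4} = -1 + \left(- \frac{3}{4} + \frac{u}{4}\right) = - \frac{7}{4} + \frac{u}{4}$)
$j{\left(d,I \right)} = - \frac{1}{2}$ ($j{\left(d,I \right)} = \frac{1}{6} \left(-3\right) = - \frac{1}{2}$)
$G{\left(r,b \right)} = -4 - \frac{1}{2 b}$
$87 + G{\left(-9,-5 \right)} \left(-55\right) = 87 + \left(-4 - \frac{1}{2 \left(-5\right)}\right) \left(-55\right) = 87 + \left(-4 - - \frac{1}{10}\right) \left(-55\right) = 87 + \left(-4 + \frac{1}{10}\right) \left(-55\right) = 87 - - \frac{429}{2} = 87 + \frac{429}{2} = \frac{603}{2}$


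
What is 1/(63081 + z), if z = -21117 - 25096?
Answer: 1/16868 ≈ 5.9284e-5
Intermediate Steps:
z = -46213
1/(63081 + z) = 1/(63081 - 46213) = 1/16868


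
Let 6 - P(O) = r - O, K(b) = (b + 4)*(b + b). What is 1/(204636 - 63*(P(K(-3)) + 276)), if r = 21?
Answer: 1/188571 ≈ 5.3030e-6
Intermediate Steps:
K(b) = 2*b*(4 + b) (K(b) = (4 + b)*(2*b) = 2*b*(4 + b))
P(O) = -15 + O (P(O) = 6 - (21 - O) = 6 + (-21 + O) = -15 + O)
1/(204636 - 63*(P(K(-3)) + 276)) = 1/(204636 - 63*((-15 + 2*(-3)*(4 - 3)) + 276)) = 1/(204636 - 63*((-15 + 2*(-3)*1) + 276)) = 1/(204636 - 63*((-15 - 6) + 276)) = 1/(204636 - 63*(-21 + 276)) = 1/(204636 - 63*255) = 1/(204636 - 16065) = 1/188571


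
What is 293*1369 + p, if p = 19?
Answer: 401136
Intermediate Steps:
293*1369 + p = 293*1369 + 19 = 401117 + 19 = 401136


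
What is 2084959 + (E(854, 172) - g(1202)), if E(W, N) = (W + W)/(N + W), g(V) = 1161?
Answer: 1068989228/513 ≈ 2.0838e+6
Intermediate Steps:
E(W, N) = 2*W/(N + W) (E(W, N) = (2*W)/(N + W) = 2*W/(N + W))
2084959 + (E(854, 172) - g(1202)) = 2084959 + (2*854/(172 + 854) - 1*1161) = 2084959 + (2*854/1026 - 1161) = 2084959 + (2*854*(1/1026) - 1161) = 2084959 + (854/513 - 1161) = 2084959 - 594739/513 = 1068989228/513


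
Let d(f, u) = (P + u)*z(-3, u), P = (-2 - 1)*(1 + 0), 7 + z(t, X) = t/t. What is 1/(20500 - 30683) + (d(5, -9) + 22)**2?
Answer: 89976987/10183 ≈ 8836.0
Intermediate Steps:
z(t, X) = -6 (z(t, X) = -7 + t/t = -7 + 1 = -6)
P = -3 (P = -3*1 = -3)
d(f, u) = 18 - 6*u (d(f, u) = (-3 + u)*(-6) = 18 - 6*u)
1/(20500 - 30683) + (d(5, -9) + 22)**2 = 1/(20500 - 30683) + ((18 - 6*(-9)) + 22)**2 = 1/(-10183) + ((18 + 54) + 22)**2 = -1/10183 + (72 + 22)**2 = -1/10183 + 94**2 = -1/10183 + 8836 = 89976987/10183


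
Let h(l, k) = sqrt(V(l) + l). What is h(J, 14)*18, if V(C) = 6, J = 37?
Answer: 18*sqrt(43) ≈ 118.03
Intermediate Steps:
h(l, k) = sqrt(6 + l)
h(J, 14)*18 = sqrt(6 + 37)*18 = sqrt(43)*18 = 18*sqrt(43)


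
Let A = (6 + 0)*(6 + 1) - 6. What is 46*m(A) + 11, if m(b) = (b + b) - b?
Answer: 1667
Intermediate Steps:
A = 36 (A = 6*7 - 6 = 42 - 6 = 36)
m(b) = b (m(b) = 2*b - b = b)
46*m(A) + 11 = 46*36 + 11 = 1656 + 11 = 1667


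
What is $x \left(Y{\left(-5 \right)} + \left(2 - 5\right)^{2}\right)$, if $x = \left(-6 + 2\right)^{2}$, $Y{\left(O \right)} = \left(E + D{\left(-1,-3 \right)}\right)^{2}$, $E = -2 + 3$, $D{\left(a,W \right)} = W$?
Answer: $208$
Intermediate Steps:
$E = 1$
$Y{\left(O \right)} = 4$ ($Y{\left(O \right)} = \left(1 - 3\right)^{2} = \left(-2\right)^{2} = 4$)
$x = 16$ ($x = \left(-4\right)^{2} = 16$)
$x \left(Y{\left(-5 \right)} + \left(2 - 5\right)^{2}\right) = 16 \left(4 + \left(2 - 5\right)^{2}\right) = 16 \left(4 + \left(-3\right)^{2}\right) = 16 \left(4 + 9\right) = 16 \cdot 13 = 208$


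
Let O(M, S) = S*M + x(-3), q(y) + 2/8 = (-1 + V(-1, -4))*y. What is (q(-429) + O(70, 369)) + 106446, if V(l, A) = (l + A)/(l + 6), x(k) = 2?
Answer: 532543/4 ≈ 1.3314e+5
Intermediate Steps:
V(l, A) = (A + l)/(6 + l)
q(y) = -1/4 - 2*y (q(y) = -1/4 + (-1 + (-4 - 1)/(6 - 1))*y = -1/4 + (-1 - 5/5)*y = -1/4 + (-1 + (1/5)*(-5))*y = -1/4 + (-1 - 1)*y = -1/4 - 2*y)
O(M, S) = 2 + M*S (O(M, S) = S*M + 2 = M*S + 2 = 2 + M*S)
(q(-429) + O(70, 369)) + 106446 = ((-1/4 - 2*(-429)) + (2 + 70*369)) + 106446 = ((-1/4 + 858) + (2 + 25830)) + 106446 = (3431/4 + 25832) + 106446 = 106759/4 + 106446 = 532543/4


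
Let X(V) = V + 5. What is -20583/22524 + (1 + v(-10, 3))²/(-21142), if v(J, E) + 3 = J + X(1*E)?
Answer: -72587695/79367068 ≈ -0.91458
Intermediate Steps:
X(V) = 5 + V
v(J, E) = 2 + E + J (v(J, E) = -3 + (J + (5 + 1*E)) = -3 + (J + (5 + E)) = -3 + (5 + E + J) = 2 + E + J)
-20583/22524 + (1 + v(-10, 3))²/(-21142) = -20583/22524 + (1 + (2 + 3 - 10))²/(-21142) = -20583*1/22524 + (1 - 5)²*(-1/21142) = -6861/7508 + (-4)²*(-1/21142) = -6861/7508 + 16*(-1/21142) = -6861/7508 - 8/10571 = -72587695/79367068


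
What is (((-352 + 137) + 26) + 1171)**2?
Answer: 964324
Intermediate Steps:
(((-352 + 137) + 26) + 1171)**2 = ((-215 + 26) + 1171)**2 = (-189 + 1171)**2 = 982**2 = 964324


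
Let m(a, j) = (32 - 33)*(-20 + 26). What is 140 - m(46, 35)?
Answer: 146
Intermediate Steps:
m(a, j) = -6 (m(a, j) = -1*6 = -6)
140 - m(46, 35) = 140 - 1*(-6) = 140 + 6 = 146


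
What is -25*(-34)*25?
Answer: 21250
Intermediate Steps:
-25*(-34)*25 = 850*25 = 21250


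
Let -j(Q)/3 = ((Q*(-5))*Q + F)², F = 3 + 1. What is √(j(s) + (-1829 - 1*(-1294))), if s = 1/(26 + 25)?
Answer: I*√3943800138/2601 ≈ 24.144*I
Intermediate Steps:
s = 1/51 ≈ 0.019608
F = 4
j(Q) = -3*(4 - 5*Q²)² (j(Q) = -3*((Q*(-5))*Q + 4)² = -3*((-5*Q)*Q + 4)² = -3*(-5*Q² + 4)² = -3*(4 - 5*Q²)²)
√(j(s) + (-1829 - 1*(-1294))) = √(-3*(-4 + 5*(1/51)²)² + (-1829 - 1*(-1294))) = √(-3*(-4 + 5*(1/2601))² + (-1829 + 1294)) = √(-3*(-4 + 5/2601)² - 535) = √(-3*(-10399/2601)² - 535) = √(-3*108139201/6765201 - 535) = √(-108139201/2255067 - 535) = √(-1314600046/2255067) = I*√3943800138/2601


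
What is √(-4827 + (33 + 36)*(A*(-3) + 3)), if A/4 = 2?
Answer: 2*I*√1569 ≈ 79.221*I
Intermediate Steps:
A = 8 (A = 4*2 = 8)
√(-4827 + (33 + 36)*(A*(-3) + 3)) = √(-4827 + (33 + 36)*(8*(-3) + 3)) = √(-4827 + 69*(-24 + 3)) = √(-4827 + 69*(-21)) = √(-4827 - 1449) = √(-6276) = 2*I*√1569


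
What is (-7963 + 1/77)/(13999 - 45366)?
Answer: 613150/2415259 ≈ 0.25387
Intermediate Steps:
(-7963 + 1/77)/(13999 - 45366) = (-7963 + 1/77)/(-31367) = -613150/77*(-1/31367) = 613150/2415259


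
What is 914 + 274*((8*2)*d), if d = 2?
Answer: 9682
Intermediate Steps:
914 + 274*((8*2)*d) = 914 + 274*((8*2)*2) = 914 + 274*(16*2) = 914 + 274*32 = 914 + 8768 = 9682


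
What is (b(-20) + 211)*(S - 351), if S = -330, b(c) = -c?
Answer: -157311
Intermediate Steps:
(b(-20) + 211)*(S - 351) = (-1*(-20) + 211)*(-330 - 351) = (20 + 211)*(-681) = 231*(-681) = -157311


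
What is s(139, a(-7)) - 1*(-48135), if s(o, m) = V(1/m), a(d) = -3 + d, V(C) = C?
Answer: 481349/10 ≈ 48135.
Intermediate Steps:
s(o, m) = 1/m
s(139, a(-7)) - 1*(-48135) = 1/(-3 - 7) - 1*(-48135) = 1/(-10) + 48135 = -1/10 + 48135 = 481349/10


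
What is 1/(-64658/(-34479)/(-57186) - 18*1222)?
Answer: -985858047/21684933634141 ≈ -4.5463e-5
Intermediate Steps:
1/(-64658/(-34479)/(-57186) - 18*1222) = 1/(-64658*(-1/34479)*(-1/57186) - 21996) = 1/((64658/34479)*(-1/57186) - 21996) = 1/(-32329/985858047 - 21996) = 1/(-21684933634141/985858047) = -985858047/21684933634141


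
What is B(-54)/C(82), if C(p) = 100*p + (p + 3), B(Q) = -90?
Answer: -18/1657 ≈ -0.010863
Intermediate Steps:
C(p) = 3 + 101*p (C(p) = 100*p + (3 + p) = 3 + 101*p)
B(-54)/C(82) = -90/(3 + 101*82) = -90/(3 + 8282) = -90/8285 = -90*1/8285 = -18/1657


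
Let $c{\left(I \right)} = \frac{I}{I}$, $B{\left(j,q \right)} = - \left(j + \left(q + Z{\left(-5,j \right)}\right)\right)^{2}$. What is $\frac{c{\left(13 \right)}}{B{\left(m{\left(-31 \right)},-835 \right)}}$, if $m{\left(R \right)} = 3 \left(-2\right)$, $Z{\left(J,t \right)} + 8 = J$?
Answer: $- \frac{1}{729316} \approx -1.3711 \cdot 10^{-6}$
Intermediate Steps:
$Z{\left(J,t \right)} = -8 + J$
$m{\left(R \right)} = -6$
$B{\left(j,q \right)} = - \left(-13 + j + q\right)^{2}$ ($B{\left(j,q \right)} = - \left(j + \left(q - 13\right)\right)^{2} = - \left(j + \left(-13 + q\right)\right)^{2} = - \left(-13 + j + q\right)^{2}$)
$c{\left(I \right)} = 1$
$\frac{c{\left(13 \right)}}{B{\left(m{\left(-31 \right)},-835 \right)}} = 1 \frac{1}{\left(-1\right) \left(-13 - 6 - 835\right)^{2}} = 1 \frac{1}{\left(-1\right) \left(-854\right)^{2}} = 1 \frac{1}{\left(-1\right) 729316} = 1 \frac{1}{-729316} = 1 \left(- \frac{1}{729316}\right) = - \frac{1}{729316}$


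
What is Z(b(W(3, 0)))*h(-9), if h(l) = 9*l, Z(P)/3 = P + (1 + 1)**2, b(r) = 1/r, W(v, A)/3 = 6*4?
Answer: -7803/8 ≈ -975.38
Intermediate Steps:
W(v, A) = 72 (W(v, A) = 3*(6*4) = 3*24 = 72)
Z(P) = 12 + 3*P (Z(P) = 3*(P + (1 + 1)**2) = 3*(P + 2**2) = 3*(P + 4) = 3*(4 + P) = 12 + 3*P)
Z(b(W(3, 0)))*h(-9) = (12 + 3/72)*(9*(-9)) = (12 + 3*(1/72))*(-81) = (12 + 1/24)*(-81) = (289/24)*(-81) = -7803/8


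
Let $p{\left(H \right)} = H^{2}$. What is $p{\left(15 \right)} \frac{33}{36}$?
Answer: $\frac{825}{4} \approx 206.25$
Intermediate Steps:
$p{\left(15 \right)} \frac{33}{36} = 15^{2} \cdot \frac{33}{36} = 225 \cdot 33 \cdot \frac{1}{36} = 225 \cdot \frac{11}{12} = \frac{825}{4}$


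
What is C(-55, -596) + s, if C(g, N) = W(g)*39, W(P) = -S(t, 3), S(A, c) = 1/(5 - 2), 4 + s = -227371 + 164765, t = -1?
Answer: -62623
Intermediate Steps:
s = -62610 (s = -4 + (-227371 + 164765) = -4 - 62606 = -62610)
S(A, c) = ⅓ (S(A, c) = 1/3 = ⅓)
W(P) = -⅓ (W(P) = -1*⅓ = -⅓)
C(g, N) = -13 (C(g, N) = -⅓*39 = -13)
C(-55, -596) + s = -13 - 62610 = -62623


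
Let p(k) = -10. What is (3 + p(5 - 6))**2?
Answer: 49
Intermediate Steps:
(3 + p(5 - 6))**2 = (3 - 10)**2 = (-7)**2 = 49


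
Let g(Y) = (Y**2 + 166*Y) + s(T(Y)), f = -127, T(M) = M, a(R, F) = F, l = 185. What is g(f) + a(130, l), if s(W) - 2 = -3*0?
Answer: -4766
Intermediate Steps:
s(W) = 2 (s(W) = 2 - 3*0 = 2 + 0 = 2)
g(Y) = 2 + Y**2 + 166*Y (g(Y) = (Y**2 + 166*Y) + 2 = 2 + Y**2 + 166*Y)
g(f) + a(130, l) = (2 + (-127)**2 + 166*(-127)) + 185 = (2 + 16129 - 21082) + 185 = -4951 + 185 = -4766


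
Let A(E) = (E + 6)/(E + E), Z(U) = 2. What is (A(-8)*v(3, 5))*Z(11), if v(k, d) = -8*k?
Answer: -6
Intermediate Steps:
A(E) = (6 + E)/(2*E) (A(E) = (6 + E)/((2*E)) = (6 + E)*(1/(2*E)) = (6 + E)/(2*E))
(A(-8)*v(3, 5))*Z(11) = (((½)*(6 - 8)/(-8))*(-8*3))*2 = (((½)*(-⅛)*(-2))*(-24))*2 = ((⅛)*(-24))*2 = -3*2 = -6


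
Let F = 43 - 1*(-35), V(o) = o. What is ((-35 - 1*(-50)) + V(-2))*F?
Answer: 1014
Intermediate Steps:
F = 78 (F = 43 + 35 = 78)
((-35 - 1*(-50)) + V(-2))*F = ((-35 - 1*(-50)) - 2)*78 = ((-35 + 50) - 2)*78 = (15 - 2)*78 = 13*78 = 1014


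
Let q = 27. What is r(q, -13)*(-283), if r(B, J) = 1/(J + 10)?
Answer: 283/3 ≈ 94.333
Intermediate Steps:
r(B, J) = 1/(10 + J)
r(q, -13)*(-283) = -283/(10 - 13) = -283/(-3) = -⅓*(-283) = 283/3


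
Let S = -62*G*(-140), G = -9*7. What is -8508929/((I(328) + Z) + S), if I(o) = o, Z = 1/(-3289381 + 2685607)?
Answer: 5137470098046/329969736289 ≈ 15.570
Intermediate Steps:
G = -63
Z = -1/603774 (Z = 1/(-603774) = -1/603774 ≈ -1.6562e-6)
S = -546840 (S = -62*(-63)*(-140) = 3906*(-140) = -546840)
-8508929/((I(328) + Z) + S) = -8508929/((328 - 1/603774) - 546840) = -8508929/(198037871/603774 - 546840) = -8508929/(-329969736289/603774) = -8508929*(-603774/329969736289) = 5137470098046/329969736289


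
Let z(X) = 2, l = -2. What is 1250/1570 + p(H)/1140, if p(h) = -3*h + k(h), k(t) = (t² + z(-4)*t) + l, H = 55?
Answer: 152119/44745 ≈ 3.3997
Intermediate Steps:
k(t) = -2 + t² + 2*t (k(t) = (t² + 2*t) - 2 = -2 + t² + 2*t)
p(h) = -2 + h² - h (p(h) = -3*h + (-2 + h² + 2*h) = -2 + h² - h)
1250/1570 + p(H)/1140 = 1250/1570 + (-2 + 55² - 1*55)/1140 = 1250*(1/1570) + (-2 + 3025 - 55)*(1/1140) = 125/157 + 2968*(1/1140) = 125/157 + 742/285 = 152119/44745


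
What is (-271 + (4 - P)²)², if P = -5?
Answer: 36100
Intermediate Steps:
(-271 + (4 - P)²)² = (-271 + (4 - 1*(-5))²)² = (-271 + (4 + 5)²)² = (-271 + 9²)² = (-271 + 81)² = (-190)² = 36100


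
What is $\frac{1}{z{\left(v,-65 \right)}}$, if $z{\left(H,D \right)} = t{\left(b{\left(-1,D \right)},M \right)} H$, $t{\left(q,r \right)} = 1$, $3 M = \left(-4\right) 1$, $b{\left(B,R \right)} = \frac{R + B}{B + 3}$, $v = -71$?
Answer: $- \frac{1}{71} \approx -0.014085$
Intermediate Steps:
$b{\left(B,R \right)} = \frac{B + R}{3 + B}$
$M = - \frac{4}{3}$ ($M = \frac{\left(-4\right) 1}{3} = \frac{1}{3} \left(-4\right) = - \frac{4}{3} \approx -1.3333$)
$z{\left(H,D \right)} = H$ ($z{\left(H,D \right)} = 1 H = H$)
$\frac{1}{z{\left(v,-65 \right)}} = \frac{1}{-71} = - \frac{1}{71}$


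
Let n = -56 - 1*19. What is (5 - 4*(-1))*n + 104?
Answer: -571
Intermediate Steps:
n = -75 (n = -56 - 19 = -75)
(5 - 4*(-1))*n + 104 = (5 - 4*(-1))*(-75) + 104 = (5 + 4)*(-75) + 104 = 9*(-75) + 104 = -675 + 104 = -571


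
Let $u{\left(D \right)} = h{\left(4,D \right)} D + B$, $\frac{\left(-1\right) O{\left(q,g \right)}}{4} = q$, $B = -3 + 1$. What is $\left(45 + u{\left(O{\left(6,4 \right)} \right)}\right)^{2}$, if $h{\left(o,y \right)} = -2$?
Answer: $8281$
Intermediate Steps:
$B = -2$
$O{\left(q,g \right)} = - 4 q$
$u{\left(D \right)} = -2 - 2 D$ ($u{\left(D \right)} = - 2 D - 2 = -2 - 2 D$)
$\left(45 + u{\left(O{\left(6,4 \right)} \right)}\right)^{2} = \left(45 - \left(2 + 2 \left(\left(-4\right) 6\right)\right)\right)^{2} = \left(45 - -46\right)^{2} = \left(45 + \left(-2 + 48\right)\right)^{2} = \left(45 + 46\right)^{2} = 91^{2} = 8281$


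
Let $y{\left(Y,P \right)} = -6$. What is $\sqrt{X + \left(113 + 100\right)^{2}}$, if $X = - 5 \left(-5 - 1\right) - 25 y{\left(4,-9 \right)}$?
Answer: $3 \sqrt{5061} \approx 213.42$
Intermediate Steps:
$X = 180$ ($X = - 5 \left(-5 - 1\right) - -150 = \left(-5\right) \left(-6\right) + 150 = 30 + 150 = 180$)
$\sqrt{X + \left(113 + 100\right)^{2}} = \sqrt{180 + \left(113 + 100\right)^{2}} = \sqrt{180 + 213^{2}} = \sqrt{180 + 45369} = \sqrt{45549} = 3 \sqrt{5061}$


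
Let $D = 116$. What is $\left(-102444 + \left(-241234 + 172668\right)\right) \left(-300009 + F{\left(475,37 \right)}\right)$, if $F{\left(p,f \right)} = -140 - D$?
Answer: $51348317650$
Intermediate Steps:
$F{\left(p,f \right)} = -256$ ($F{\left(p,f \right)} = -140 - 116 = -256$)
$\left(-102444 + \left(-241234 + 172668\right)\right) \left(-300009 + F{\left(475,37 \right)}\right) = \left(-102444 + \left(-241234 + 172668\right)\right) \left(-300009 - 256\right) = \left(-102444 - 68566\right) \left(-300265\right) = \left(-171010\right) \left(-300265\right) = 51348317650$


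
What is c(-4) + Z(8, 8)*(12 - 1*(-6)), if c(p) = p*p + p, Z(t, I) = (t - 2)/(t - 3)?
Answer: 168/5 ≈ 33.600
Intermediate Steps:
Z(t, I) = (-2 + t)/(-3 + t)
c(p) = p + p² (c(p) = p² + p = p + p²)
c(-4) + Z(8, 8)*(12 - 1*(-6)) = -4*(1 - 4) + ((-2 + 8)/(-3 + 8))*(12 - 1*(-6)) = -4*(-3) + (6/5)*(12 + 6) = 12 + ((⅕)*6)*18 = 12 + (6/5)*18 = 12 + 108/5 = 168/5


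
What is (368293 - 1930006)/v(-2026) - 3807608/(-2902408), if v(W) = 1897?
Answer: -565688159066/688233497 ≈ -821.94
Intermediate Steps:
(368293 - 1930006)/v(-2026) - 3807608/(-2902408) = (368293 - 1930006)/1897 - 3807608/(-2902408) = -1561713*1/1897 - 3807608*(-1/2902408) = -1561713/1897 + 475951/362801 = -565688159066/688233497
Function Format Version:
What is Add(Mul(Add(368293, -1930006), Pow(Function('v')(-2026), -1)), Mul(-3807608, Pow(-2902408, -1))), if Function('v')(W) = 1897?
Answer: Rational(-565688159066, 688233497) ≈ -821.94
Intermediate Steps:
Add(Mul(Add(368293, -1930006), Pow(Function('v')(-2026), -1)), Mul(-3807608, Pow(-2902408, -1))) = Add(Mul(Add(368293, -1930006), Pow(1897, -1)), Mul(-3807608, Pow(-2902408, -1))) = Add(Mul(-1561713, Rational(1, 1897)), Mul(-3807608, Rational(-1, 2902408))) = Add(Rational(-1561713, 1897), Rational(475951, 362801)) = Rational(-565688159066, 688233497)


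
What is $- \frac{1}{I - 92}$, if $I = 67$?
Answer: $\frac{1}{25} \approx 0.04$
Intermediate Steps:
$- \frac{1}{I - 92} = - \frac{1}{67 - 92} = - \frac{1}{-25} = \left(-1\right) \left(- \frac{1}{25}\right) = \frac{1}{25}$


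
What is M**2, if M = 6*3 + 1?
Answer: 361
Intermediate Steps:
M = 19 (M = 18 + 1 = 19)
M**2 = 19**2 = 361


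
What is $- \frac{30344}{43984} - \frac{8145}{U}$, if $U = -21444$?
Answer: $- \frac{6092647}{19649852} \approx -0.31006$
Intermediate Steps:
$- \frac{30344}{43984} - \frac{8145}{U} = - \frac{30344}{43984} - \frac{8145}{-21444} = \left(-30344\right) \frac{1}{43984} - - \frac{2715}{7148} = - \frac{3793}{5498} + \frac{2715}{7148} = - \frac{6092647}{19649852}$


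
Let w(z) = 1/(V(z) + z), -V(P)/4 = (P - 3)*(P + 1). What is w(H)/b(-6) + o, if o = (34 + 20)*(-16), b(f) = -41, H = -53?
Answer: -414496223/479741 ≈ -864.00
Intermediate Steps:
V(P) = -4*(1 + P)*(-3 + P) (V(P) = -4*(P - 3)*(P + 1) = -4*(-3 + P)*(1 + P) = -4*(1 + P)*(-3 + P))
w(z) = 1/(12 - 4*z² + 9*z) (w(z) = 1/((12 - 4*z² + 8*z) + z) = 1/(12 - 4*z² + 9*z))
o = -864 (o = 54*(-16) = -864)
w(H)/b(-6) + o = 1/((12 - 4*(-53)² + 9*(-53))*(-41)) - 864 = -1/41/(12 - 4*2809 - 477) - 864 = -1/41/(12 - 11236 - 477) - 864 = -1/41/(-11701) - 864 = -1/11701*(-1/41) - 864 = 1/479741 - 864 = -414496223/479741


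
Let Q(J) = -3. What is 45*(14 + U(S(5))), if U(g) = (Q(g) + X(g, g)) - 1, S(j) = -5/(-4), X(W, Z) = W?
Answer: 2025/4 ≈ 506.25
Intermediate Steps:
S(j) = 5/4 (S(j) = -5*(-¼) = 5/4)
U(g) = -4 + g (U(g) = (-3 + g) - 1 = -4 + g)
45*(14 + U(S(5))) = 45*(14 + (-4 + 5/4)) = 45*(14 - 11/4) = 45*(45/4) = 2025/4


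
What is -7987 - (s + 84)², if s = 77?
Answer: -33908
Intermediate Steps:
-7987 - (s + 84)² = -7987 - (77 + 84)² = -7987 - 1*161² = -7987 - 1*25921 = -7987 - 25921 = -33908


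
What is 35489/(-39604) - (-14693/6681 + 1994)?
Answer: -527256282493/264594324 ≈ -1992.7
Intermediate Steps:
35489/(-39604) - (-14693/6681 + 1994) = 35489*(-1/39604) - (-14693*1/6681 + 1994) = -35489/39604 - (-14693/6681 + 1994) = -35489/39604 - 1*13307221/6681 = -35489/39604 - 13307221/6681 = -527256282493/264594324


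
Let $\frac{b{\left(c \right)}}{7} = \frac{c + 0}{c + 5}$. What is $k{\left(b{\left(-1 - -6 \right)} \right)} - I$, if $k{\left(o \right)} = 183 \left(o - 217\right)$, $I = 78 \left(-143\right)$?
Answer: $- \frac{55833}{2} \approx -27917.0$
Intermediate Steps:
$b{\left(c \right)} = \frac{7 c}{5 + c}$ ($b{\left(c \right)} = 7 \frac{c + 0}{c + 5} = 7 \frac{c}{5 + c} = \frac{7 c}{5 + c}$)
$I = -11154$
$k{\left(o \right)} = -39711 + 183 o$ ($k{\left(o \right)} = 183 \left(-217 + o\right) = -39711 + 183 o$)
$k{\left(b{\left(-1 - -6 \right)} \right)} - I = \left(-39711 + 183 \frac{7 \left(-1 - -6\right)}{5 - -5}\right) - -11154 = \left(-39711 + 183 \frac{7 \left(-1 + 6\right)}{5 + \left(-1 + 6\right)}\right) + 11154 = \left(-39711 + 183 \cdot 7 \cdot 5 \frac{1}{5 + 5}\right) + 11154 = \left(-39711 + 183 \cdot 7 \cdot 5 \cdot \frac{1}{10}\right) + 11154 = \left(-39711 + 183 \cdot \frac{7}{2}\right) + 11154 = \left(-39711 + \frac{1281}{2}\right) + 11154 = - \frac{78141}{2} + 11154 = - \frac{55833}{2}$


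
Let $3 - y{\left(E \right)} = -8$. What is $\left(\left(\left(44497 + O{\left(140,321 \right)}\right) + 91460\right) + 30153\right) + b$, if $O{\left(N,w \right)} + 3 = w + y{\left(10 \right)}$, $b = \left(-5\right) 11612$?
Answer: $108379$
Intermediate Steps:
$y{\left(E \right)} = 11$ ($y{\left(E \right)} = 3 - -8 = 3 + 8 = 11$)
$b = -58060$
$O{\left(N,w \right)} = 8 + w$ ($O{\left(N,w \right)} = -3 + \left(w + 11\right) = -3 + \left(11 + w\right) = 8 + w$)
$\left(\left(\left(44497 + O{\left(140,321 \right)}\right) + 91460\right) + 30153\right) + b = \left(\left(\left(44497 + \left(8 + 321\right)\right) + 91460\right) + 30153\right) - 58060 = \left(\left(\left(44497 + 329\right) + 91460\right) + 30153\right) - 58060 = \left(\left(44826 + 91460\right) + 30153\right) - 58060 = \left(136286 + 30153\right) - 58060 = 166439 - 58060 = 108379$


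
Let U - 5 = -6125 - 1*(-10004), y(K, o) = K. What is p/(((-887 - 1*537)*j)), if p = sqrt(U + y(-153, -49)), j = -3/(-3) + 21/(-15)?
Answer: 5*sqrt(3731)/2848 ≈ 0.10724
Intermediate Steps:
j = -2/5 (j = -3*(-1/3) + 21*(-1/15) = 1 - 7/5 = -2/5 ≈ -0.40000)
U = 3884 (U = 5 + (-6125 - 1*(-10004)) = 5 + (-6125 + 10004) = 5 + 3879 = 3884)
p = sqrt(3731) (p = sqrt(3884 - 153) = sqrt(3731) ≈ 61.082)
p/(((-887 - 1*537)*j)) = sqrt(3731)/(((-887 - 1*537)*(-2/5))) = sqrt(3731)/(((-887 - 537)*(-2/5))) = sqrt(3731)/((-1424*(-2/5))) = sqrt(3731)/(2848/5) = sqrt(3731)*(5/2848) = 5*sqrt(3731)/2848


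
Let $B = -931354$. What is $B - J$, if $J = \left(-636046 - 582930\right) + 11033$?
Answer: $276589$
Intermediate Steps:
$J = -1207943$ ($J = -1218976 + 11033 = -1207943$)
$B - J = -931354 - -1207943 = -931354 + 1207943 = 276589$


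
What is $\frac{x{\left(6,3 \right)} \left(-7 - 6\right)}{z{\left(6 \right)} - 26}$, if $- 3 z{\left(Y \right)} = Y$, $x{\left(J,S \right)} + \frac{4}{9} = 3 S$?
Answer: $\frac{143}{36} \approx 3.9722$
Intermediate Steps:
$x{\left(J,S \right)} = - \frac{4}{9} + 3 S$
$z{\left(Y \right)} = - \frac{Y}{3}$
$\frac{x{\left(6,3 \right)} \left(-7 - 6\right)}{z{\left(6 \right)} - 26} = \frac{\left(- \frac{4}{9} + 3 \cdot 3\right) \left(-7 - 6\right)}{\left(- \frac{1}{3}\right) 6 - 26} = \frac{\left(- \frac{4}{9} + 9\right) \left(-7 - 6\right)}{-2 - 26} = \frac{\frac{77}{9} \left(-13\right)}{-28} = \left(- \frac{1001}{9}\right) \left(- \frac{1}{28}\right) = \frac{143}{36}$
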